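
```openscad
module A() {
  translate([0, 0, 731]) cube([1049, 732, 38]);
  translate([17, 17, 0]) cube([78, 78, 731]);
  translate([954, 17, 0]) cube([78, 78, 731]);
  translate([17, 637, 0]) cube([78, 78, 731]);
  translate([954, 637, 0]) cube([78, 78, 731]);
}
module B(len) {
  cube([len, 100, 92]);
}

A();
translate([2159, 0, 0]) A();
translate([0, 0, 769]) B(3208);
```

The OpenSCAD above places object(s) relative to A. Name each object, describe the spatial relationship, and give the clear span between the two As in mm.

Second table starts at x = 2159; first ends at x = 1049; clear span = 2159 − 1049 = 1110 mm.

A is a table. B is a beam. A beam spans the tops of two tables. The clear span between the two tables is 1110 mm.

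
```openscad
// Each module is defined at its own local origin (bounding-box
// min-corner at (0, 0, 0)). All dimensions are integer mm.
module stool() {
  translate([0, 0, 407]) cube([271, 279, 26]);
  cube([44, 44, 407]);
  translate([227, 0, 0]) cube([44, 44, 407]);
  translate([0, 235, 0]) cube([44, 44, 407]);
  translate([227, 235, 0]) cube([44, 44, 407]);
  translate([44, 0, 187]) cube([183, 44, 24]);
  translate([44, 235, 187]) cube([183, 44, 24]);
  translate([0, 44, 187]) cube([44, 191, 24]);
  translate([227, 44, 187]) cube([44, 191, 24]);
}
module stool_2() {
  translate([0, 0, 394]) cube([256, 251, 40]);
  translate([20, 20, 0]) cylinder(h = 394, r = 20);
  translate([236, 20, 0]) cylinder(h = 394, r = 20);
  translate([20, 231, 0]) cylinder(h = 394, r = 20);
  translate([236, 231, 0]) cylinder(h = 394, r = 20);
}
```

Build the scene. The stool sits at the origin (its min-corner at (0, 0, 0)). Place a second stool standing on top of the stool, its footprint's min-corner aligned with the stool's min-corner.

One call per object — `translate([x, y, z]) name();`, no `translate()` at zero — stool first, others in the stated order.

stool();
translate([0, 0, 433]) stool_2();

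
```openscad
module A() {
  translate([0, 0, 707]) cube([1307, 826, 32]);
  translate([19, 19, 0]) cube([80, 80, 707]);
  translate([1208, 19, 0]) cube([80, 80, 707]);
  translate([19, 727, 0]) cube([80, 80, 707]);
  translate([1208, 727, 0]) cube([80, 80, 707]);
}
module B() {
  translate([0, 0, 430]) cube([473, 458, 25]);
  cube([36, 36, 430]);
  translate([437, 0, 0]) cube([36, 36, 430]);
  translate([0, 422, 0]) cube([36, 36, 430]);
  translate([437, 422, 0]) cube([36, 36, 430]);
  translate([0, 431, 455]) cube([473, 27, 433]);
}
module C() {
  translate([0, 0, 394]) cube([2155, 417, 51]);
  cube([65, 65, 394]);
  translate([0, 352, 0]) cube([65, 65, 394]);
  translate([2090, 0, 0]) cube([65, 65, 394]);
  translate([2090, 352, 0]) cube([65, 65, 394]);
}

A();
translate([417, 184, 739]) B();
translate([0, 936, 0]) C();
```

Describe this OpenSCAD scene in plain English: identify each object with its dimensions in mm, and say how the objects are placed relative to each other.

A is a table with a 1307×826 mm rectangular top, 32 mm thick, top surface at z = 739 mm, supported by four 80×80 mm square legs, each inset 19 mm from the nearest pair of top edges, running from the floor.

B is a chair. The seat is a 473×458×25 mm slab with its top at z = 455 mm, on four 36×36 mm corner legs (flush with the seat edges, standing on z = 0). A flat backrest 27 mm thick, 433 mm tall, spans the full seat width and rises from the seat top along its +y edge, rear face flush with the rear of the seat.

C is a bench: a 2155×417 mm seat slab, 51 mm thick, top at z = 445 mm, on four 65×65 mm square legs flush with the seat corners and standing on z = 0.

The chair is on top of the table, centred. The bench is on the floor beside the table on its +y side.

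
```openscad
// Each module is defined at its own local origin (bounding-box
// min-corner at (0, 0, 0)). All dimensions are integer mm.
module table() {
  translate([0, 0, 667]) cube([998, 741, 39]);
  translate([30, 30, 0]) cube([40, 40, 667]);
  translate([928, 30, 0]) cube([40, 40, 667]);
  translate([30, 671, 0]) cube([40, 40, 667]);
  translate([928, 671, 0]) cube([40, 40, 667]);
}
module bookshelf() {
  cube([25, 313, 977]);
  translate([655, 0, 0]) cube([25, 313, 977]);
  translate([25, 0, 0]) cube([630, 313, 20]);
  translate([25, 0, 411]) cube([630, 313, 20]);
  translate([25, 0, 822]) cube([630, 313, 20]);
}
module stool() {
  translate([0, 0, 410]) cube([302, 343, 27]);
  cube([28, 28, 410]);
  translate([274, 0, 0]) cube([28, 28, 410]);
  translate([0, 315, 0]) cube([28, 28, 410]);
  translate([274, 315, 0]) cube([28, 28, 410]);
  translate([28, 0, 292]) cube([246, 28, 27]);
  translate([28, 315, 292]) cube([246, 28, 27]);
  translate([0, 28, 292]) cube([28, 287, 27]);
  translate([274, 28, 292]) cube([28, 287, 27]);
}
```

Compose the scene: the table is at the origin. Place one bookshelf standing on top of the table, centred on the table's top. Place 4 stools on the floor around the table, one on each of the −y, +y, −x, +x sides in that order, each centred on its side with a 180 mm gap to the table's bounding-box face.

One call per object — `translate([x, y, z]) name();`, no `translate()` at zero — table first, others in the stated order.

table();
translate([159, 214, 706]) bookshelf();
translate([348, -523, 0]) stool();
translate([348, 921, 0]) stool();
translate([-482, 199, 0]) stool();
translate([1178, 199, 0]) stool();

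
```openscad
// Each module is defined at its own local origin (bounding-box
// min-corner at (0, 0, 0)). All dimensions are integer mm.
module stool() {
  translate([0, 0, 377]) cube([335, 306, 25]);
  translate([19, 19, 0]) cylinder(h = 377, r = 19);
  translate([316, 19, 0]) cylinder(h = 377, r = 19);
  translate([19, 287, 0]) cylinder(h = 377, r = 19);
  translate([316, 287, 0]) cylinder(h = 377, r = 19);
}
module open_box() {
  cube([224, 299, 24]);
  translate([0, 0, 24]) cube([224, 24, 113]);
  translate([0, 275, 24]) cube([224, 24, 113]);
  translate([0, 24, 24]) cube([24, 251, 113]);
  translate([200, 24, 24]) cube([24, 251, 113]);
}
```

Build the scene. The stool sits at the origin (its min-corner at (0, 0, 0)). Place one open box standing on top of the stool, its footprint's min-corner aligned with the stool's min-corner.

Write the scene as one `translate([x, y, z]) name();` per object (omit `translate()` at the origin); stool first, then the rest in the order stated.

stool();
translate([0, 0, 402]) open_box();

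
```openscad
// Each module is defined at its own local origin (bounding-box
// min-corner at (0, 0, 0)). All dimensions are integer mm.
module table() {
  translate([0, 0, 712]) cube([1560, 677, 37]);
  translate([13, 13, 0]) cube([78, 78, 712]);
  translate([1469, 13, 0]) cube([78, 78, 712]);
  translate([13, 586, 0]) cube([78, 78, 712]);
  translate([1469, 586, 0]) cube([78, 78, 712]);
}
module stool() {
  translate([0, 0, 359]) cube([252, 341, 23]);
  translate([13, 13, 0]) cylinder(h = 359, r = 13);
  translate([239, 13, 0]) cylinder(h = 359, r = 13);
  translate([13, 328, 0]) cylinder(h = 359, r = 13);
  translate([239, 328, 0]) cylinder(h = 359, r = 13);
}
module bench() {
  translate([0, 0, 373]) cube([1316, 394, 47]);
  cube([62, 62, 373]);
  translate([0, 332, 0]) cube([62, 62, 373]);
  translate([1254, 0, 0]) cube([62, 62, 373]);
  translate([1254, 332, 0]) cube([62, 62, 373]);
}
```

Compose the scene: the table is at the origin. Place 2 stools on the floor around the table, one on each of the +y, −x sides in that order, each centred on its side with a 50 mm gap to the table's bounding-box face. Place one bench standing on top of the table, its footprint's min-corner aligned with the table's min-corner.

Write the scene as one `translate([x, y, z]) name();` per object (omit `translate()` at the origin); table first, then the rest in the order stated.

table();
translate([654, 727, 0]) stool();
translate([-302, 168, 0]) stool();
translate([0, 0, 749]) bench();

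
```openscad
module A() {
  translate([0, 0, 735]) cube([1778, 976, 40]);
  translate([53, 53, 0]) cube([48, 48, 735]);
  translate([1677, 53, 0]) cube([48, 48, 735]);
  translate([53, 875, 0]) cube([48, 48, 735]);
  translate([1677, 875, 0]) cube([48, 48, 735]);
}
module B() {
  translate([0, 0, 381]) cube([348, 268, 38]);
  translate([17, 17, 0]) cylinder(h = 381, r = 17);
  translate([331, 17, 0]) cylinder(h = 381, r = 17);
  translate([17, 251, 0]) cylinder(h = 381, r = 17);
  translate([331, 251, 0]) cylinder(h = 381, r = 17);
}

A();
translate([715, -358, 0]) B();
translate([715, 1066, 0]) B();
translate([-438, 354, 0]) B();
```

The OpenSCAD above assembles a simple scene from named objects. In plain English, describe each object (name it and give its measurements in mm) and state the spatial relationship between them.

A is a table with a 1778×976 mm rectangular top, 40 mm thick, top surface at z = 775 mm, supported by four 48×48 mm square legs, each inset 53 mm from the nearest pair of top edges, running from the floor.

B is a simple wooden stool: a rectangular seat 348 mm (x) by 268 mm (y), 38 mm thick, top face at z = 419 mm, on four round legs, each 34 mm in diameter. The legs rest on z = 0, each leg's axis is inset half a diameter from the nearest pair of seat edges (so the leg's bounding box is flush with the corner).

Three stools sit around the table at the −y, +y, −x sides.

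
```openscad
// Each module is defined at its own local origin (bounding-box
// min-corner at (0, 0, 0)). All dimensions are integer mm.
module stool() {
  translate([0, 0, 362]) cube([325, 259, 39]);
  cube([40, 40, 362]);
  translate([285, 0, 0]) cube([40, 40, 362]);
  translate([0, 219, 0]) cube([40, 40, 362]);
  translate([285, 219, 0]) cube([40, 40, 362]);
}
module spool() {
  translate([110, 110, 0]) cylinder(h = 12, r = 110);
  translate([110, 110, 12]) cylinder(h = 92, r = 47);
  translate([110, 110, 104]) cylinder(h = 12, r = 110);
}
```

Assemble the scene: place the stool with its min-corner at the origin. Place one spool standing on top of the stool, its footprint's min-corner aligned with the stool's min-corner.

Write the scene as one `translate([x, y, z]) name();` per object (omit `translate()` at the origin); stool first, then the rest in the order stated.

stool();
translate([0, 0, 401]) spool();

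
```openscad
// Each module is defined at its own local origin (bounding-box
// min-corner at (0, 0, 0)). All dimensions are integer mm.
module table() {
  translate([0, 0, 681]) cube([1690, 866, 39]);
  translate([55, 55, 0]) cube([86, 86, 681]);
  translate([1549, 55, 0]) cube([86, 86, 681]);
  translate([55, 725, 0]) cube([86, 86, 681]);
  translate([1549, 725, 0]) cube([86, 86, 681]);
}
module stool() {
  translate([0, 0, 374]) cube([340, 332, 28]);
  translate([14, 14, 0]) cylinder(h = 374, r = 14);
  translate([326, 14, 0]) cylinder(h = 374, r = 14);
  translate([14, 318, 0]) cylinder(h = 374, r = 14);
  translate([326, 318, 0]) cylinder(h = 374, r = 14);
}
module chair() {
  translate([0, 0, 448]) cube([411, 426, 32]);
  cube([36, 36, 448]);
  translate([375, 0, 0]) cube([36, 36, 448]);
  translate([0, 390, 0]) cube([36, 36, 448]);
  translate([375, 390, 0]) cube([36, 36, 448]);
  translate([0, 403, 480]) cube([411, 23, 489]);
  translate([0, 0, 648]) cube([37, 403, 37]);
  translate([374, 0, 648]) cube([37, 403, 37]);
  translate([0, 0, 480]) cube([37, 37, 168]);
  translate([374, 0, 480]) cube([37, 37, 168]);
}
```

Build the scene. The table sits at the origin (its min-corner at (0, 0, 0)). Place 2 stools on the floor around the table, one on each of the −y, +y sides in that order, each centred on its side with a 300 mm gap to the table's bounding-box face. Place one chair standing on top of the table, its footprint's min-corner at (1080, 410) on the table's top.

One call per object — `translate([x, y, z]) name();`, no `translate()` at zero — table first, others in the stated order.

table();
translate([675, -632, 0]) stool();
translate([675, 1166, 0]) stool();
translate([1080, 410, 720]) chair();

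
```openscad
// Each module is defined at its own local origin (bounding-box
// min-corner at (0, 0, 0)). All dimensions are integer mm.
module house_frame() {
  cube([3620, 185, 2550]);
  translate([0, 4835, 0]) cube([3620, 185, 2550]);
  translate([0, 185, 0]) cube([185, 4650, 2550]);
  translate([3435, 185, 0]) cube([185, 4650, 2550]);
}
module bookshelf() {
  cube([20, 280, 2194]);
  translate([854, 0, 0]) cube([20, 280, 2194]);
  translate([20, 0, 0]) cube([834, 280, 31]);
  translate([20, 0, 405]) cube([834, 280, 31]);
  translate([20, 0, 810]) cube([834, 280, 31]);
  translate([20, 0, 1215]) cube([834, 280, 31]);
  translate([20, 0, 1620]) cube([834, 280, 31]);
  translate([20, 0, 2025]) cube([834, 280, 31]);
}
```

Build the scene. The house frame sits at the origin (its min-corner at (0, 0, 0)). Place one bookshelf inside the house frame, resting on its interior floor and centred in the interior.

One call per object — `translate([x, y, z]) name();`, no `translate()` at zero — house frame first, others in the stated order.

house_frame();
translate([1373, 2370, 0]) bookshelf();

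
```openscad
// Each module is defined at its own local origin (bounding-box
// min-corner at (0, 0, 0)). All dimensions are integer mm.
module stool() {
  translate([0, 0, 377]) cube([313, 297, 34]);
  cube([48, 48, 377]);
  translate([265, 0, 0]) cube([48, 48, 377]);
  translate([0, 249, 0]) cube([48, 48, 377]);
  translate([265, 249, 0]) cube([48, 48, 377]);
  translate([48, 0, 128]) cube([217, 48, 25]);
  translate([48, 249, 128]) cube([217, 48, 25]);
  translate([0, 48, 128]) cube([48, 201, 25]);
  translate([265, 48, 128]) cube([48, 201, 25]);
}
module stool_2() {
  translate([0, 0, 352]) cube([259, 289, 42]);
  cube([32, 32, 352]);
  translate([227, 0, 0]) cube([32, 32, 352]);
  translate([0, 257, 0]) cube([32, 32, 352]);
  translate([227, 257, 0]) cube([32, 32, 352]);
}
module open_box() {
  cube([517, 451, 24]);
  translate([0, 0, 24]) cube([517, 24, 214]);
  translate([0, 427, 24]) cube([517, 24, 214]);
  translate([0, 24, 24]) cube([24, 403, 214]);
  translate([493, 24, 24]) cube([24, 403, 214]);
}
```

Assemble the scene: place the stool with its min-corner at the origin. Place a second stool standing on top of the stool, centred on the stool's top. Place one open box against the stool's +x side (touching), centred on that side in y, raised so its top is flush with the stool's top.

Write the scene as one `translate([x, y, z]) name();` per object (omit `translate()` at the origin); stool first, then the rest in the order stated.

stool();
translate([27, 4, 411]) stool_2();
translate([313, -77, 173]) open_box();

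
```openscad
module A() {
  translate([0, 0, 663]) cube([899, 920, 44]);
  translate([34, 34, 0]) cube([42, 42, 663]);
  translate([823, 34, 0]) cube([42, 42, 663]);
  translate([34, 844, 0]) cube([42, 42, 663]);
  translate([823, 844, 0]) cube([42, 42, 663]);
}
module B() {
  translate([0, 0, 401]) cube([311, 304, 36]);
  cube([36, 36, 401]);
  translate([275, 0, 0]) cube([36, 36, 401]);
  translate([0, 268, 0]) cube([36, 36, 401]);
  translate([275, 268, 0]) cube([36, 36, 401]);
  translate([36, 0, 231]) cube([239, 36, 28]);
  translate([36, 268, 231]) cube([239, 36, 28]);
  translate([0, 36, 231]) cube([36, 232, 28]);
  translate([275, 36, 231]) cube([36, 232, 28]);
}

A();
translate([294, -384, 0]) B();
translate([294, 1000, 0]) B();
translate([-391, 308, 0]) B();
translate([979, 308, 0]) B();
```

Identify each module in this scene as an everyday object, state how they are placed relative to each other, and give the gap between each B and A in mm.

A is a table. B is a stool. Four stools sit around the table at the −y, +y, −x, +x sides. The gap between each stool and the table is 80 mm.

Each stool's nearest face is 80 mm from the table's bounding box.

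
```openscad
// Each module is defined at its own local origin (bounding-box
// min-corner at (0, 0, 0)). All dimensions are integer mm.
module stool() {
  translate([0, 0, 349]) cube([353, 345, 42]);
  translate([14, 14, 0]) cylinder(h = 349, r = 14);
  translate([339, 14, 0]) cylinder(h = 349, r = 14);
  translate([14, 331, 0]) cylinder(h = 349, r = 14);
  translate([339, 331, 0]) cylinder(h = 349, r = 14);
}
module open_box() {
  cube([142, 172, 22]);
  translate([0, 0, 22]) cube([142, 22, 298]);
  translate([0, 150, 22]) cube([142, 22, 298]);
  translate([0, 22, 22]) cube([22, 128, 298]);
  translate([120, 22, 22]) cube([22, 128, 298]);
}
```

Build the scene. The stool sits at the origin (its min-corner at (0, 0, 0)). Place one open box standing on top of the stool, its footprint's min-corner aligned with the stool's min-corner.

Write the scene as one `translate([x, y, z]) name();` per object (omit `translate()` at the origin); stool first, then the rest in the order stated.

stool();
translate([0, 0, 391]) open_box();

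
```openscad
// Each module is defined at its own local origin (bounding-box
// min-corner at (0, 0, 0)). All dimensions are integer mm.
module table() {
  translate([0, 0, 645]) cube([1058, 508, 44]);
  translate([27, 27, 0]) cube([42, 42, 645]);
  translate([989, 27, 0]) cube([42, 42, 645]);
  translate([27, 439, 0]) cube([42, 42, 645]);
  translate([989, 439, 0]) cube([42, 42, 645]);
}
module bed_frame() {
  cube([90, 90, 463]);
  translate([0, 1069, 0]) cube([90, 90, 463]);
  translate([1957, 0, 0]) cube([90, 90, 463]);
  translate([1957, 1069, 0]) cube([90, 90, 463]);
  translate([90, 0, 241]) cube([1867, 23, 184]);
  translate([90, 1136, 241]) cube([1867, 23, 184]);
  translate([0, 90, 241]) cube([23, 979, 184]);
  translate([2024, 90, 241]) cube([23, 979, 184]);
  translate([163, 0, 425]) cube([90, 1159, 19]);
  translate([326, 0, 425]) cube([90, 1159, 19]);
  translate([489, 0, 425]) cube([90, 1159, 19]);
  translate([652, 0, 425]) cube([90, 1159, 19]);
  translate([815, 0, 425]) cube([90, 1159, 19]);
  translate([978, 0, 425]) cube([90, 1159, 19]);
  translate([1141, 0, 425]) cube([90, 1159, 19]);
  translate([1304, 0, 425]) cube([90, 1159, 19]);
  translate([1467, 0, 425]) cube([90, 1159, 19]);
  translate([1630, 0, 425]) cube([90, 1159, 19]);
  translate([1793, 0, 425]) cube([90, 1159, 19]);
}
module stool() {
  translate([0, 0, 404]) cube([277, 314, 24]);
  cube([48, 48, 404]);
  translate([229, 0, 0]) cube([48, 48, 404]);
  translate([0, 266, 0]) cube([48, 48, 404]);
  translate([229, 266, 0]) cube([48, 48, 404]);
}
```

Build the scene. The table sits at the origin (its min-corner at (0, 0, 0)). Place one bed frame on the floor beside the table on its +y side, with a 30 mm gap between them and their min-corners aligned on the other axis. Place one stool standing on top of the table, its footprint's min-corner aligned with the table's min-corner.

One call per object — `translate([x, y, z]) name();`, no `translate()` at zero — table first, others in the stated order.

table();
translate([0, 538, 0]) bed_frame();
translate([0, 0, 689]) stool();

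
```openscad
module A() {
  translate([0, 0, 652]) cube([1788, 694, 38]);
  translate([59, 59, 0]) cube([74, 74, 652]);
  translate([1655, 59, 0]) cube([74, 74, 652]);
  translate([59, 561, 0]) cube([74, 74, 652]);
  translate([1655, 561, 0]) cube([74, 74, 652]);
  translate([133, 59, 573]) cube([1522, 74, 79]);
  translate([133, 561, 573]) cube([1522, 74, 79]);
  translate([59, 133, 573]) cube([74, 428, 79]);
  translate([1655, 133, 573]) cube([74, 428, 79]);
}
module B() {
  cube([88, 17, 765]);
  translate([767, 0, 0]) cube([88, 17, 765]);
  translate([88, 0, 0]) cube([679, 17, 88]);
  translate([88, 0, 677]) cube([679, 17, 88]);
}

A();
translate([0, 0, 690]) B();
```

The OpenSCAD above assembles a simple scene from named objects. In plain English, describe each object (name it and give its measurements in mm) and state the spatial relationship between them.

A is a table: top 1788 mm (x) × 694 mm (y), 38 mm thick, upper face at z = 690 mm, on four 74×74 mm square legs, each inset 59 mm from the nearest pair of top edges, running from z = 0 to the bottom of the top. Four apron rails, 74 mm thick and 79 mm tall, run between adjacent legs with their top edges flush with the underside of the top and their outer faces flush with the legs' outer faces.

B is a picture frame with a 679×589 mm rectangular opening (x by z) and a uniform 88 mm border on every side. Frame depth is 17 mm along y. It is built from two vertical stiles running the full outside height and two horizontal rails spanning the gap between the stiles.

The picture frame is on top of the table.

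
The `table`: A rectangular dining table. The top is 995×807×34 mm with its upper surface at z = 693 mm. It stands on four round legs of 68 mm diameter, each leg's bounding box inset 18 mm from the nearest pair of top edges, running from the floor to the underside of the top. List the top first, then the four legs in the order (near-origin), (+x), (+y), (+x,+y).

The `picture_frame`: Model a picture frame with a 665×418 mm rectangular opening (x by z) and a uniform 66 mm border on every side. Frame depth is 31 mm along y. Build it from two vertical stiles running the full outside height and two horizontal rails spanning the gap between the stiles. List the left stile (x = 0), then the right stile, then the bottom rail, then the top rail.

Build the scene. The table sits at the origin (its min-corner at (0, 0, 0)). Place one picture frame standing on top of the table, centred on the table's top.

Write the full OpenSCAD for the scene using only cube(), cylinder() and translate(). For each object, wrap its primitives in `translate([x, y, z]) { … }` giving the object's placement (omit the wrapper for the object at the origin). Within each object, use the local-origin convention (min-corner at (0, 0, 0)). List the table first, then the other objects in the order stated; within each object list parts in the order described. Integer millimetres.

translate([0, 0, 659]) cube([995, 807, 34]);
translate([52, 52, 0]) cylinder(h = 659, r = 34);
translate([943, 52, 0]) cylinder(h = 659, r = 34);
translate([52, 755, 0]) cylinder(h = 659, r = 34);
translate([943, 755, 0]) cylinder(h = 659, r = 34);
translate([99, 388, 693]) {
  cube([66, 31, 550]);
  translate([731, 0, 0]) cube([66, 31, 550]);
  translate([66, 0, 0]) cube([665, 31, 66]);
  translate([66, 0, 484]) cube([665, 31, 66]);
}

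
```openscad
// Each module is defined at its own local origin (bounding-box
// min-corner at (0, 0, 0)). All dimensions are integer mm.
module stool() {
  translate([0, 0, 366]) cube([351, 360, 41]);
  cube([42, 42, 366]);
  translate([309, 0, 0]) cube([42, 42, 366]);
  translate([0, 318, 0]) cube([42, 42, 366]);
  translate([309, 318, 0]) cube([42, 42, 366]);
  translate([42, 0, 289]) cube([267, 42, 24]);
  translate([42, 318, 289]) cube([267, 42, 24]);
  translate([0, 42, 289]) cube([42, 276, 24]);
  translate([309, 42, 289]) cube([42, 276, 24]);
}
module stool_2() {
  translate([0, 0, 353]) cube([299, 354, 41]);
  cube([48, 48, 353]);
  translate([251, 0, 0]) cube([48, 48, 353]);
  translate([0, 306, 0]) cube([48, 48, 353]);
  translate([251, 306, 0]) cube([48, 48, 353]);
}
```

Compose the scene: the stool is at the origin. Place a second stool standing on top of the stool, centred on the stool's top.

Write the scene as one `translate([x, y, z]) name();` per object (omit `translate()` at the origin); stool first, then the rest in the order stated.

stool();
translate([26, 3, 407]) stool_2();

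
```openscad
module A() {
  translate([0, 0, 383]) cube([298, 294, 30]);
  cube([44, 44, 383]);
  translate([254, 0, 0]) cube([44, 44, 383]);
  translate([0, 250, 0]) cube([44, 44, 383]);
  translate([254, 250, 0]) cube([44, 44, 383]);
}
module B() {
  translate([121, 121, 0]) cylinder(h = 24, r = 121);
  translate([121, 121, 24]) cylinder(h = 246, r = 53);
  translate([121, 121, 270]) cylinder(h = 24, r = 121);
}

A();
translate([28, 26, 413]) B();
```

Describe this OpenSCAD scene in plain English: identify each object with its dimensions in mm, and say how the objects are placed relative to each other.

A is a four-legged stool. The seat is 298×294 mm, 30 mm thick, top at z = 413 mm. It stands on four square legs, each 44×44 mm in cross-section, from z = 0 to the seat underside, each flush with a corner of the seat.

B is a spool: two coaxial disc flanges of radius 121 mm and thickness 24 mm, joined by a core cylinder of radius 53 mm and height 246 mm. The lower flange rests on z = 0 and the three cylinders share a vertical axis.

The spool is on top of the stool, centred.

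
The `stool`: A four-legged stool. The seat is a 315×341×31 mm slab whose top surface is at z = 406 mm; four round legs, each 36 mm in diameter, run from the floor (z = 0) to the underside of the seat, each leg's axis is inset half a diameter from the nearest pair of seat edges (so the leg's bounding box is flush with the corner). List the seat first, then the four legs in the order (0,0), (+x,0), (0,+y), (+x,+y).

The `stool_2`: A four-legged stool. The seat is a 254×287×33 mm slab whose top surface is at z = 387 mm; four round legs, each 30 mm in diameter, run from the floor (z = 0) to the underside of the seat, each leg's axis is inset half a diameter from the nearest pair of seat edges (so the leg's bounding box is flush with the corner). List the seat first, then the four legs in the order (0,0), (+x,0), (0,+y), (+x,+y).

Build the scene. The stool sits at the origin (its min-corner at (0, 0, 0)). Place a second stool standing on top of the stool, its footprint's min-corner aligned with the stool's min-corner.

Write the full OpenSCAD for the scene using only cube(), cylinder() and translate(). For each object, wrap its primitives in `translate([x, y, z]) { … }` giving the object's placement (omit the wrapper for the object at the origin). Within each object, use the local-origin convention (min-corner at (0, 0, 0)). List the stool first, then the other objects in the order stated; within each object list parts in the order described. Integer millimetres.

translate([0, 0, 375]) cube([315, 341, 31]);
translate([18, 18, 0]) cylinder(h = 375, r = 18);
translate([297, 18, 0]) cylinder(h = 375, r = 18);
translate([18, 323, 0]) cylinder(h = 375, r = 18);
translate([297, 323, 0]) cylinder(h = 375, r = 18);
translate([0, 0, 406]) {
  translate([0, 0, 354]) cube([254, 287, 33]);
  translate([15, 15, 0]) cylinder(h = 354, r = 15);
  translate([239, 15, 0]) cylinder(h = 354, r = 15);
  translate([15, 272, 0]) cylinder(h = 354, r = 15);
  translate([239, 272, 0]) cylinder(h = 354, r = 15);
}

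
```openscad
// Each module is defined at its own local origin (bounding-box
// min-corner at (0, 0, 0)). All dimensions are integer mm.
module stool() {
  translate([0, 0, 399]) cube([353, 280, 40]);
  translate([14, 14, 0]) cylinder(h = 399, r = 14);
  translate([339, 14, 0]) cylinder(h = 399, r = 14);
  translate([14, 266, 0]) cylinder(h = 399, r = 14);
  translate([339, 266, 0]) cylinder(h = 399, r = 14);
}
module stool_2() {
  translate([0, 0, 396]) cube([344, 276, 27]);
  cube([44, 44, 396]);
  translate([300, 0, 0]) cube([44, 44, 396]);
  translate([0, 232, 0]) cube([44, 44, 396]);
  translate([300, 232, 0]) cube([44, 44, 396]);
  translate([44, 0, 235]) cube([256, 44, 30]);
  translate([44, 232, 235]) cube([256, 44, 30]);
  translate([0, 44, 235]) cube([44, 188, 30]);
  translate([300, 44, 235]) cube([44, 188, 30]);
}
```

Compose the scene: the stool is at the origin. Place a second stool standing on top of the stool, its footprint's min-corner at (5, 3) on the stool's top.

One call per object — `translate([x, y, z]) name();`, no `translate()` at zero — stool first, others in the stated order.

stool();
translate([5, 3, 439]) stool_2();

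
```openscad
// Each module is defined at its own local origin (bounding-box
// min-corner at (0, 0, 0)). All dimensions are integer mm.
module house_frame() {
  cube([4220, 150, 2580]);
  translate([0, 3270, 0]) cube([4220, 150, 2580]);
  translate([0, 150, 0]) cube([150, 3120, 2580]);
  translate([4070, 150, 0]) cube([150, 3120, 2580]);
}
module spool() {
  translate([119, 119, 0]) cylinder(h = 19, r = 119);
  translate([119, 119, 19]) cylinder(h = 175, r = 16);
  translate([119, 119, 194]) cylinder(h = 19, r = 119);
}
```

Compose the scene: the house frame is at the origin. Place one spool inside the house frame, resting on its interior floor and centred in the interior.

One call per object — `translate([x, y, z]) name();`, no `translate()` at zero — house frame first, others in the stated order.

house_frame();
translate([1991, 1591, 0]) spool();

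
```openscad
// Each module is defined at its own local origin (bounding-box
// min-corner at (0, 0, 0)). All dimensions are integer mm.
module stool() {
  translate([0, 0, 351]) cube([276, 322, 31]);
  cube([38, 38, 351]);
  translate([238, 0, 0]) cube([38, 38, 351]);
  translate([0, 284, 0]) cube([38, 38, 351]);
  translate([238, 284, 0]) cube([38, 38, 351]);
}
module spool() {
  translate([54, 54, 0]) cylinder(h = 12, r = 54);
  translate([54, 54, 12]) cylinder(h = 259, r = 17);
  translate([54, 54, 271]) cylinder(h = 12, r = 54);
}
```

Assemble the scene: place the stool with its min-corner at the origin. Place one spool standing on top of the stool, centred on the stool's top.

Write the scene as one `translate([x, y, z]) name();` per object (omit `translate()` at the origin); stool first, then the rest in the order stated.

stool();
translate([84, 107, 382]) spool();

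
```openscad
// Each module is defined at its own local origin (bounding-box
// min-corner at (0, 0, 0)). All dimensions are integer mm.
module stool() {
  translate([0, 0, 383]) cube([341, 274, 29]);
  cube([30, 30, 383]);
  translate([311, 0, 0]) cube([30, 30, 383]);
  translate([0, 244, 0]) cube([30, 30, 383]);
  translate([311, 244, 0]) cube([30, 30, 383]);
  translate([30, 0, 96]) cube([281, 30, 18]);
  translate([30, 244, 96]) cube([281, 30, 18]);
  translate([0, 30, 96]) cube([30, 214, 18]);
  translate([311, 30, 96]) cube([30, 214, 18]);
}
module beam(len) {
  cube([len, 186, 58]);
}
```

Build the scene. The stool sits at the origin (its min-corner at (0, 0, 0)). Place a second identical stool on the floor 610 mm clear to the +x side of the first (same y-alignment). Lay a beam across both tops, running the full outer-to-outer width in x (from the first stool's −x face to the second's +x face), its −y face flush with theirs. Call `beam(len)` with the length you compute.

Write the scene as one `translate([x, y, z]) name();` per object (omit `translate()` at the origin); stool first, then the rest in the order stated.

stool();
translate([951, 0, 0]) stool();
translate([0, 0, 412]) beam(1292);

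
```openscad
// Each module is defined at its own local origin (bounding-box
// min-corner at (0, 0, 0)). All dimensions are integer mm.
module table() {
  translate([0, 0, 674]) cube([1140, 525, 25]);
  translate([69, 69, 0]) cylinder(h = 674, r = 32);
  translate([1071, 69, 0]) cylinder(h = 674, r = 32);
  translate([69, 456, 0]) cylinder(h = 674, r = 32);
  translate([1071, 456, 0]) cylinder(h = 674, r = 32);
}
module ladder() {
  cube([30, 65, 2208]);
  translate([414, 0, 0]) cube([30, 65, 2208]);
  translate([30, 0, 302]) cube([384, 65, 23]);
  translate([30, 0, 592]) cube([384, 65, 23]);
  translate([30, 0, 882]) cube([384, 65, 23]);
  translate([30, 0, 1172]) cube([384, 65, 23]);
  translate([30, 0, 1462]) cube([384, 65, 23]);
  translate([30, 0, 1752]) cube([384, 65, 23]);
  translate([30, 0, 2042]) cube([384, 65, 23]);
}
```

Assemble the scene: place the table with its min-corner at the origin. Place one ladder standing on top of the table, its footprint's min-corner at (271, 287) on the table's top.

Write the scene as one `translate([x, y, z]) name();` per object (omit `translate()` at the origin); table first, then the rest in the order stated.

table();
translate([271, 287, 699]) ladder();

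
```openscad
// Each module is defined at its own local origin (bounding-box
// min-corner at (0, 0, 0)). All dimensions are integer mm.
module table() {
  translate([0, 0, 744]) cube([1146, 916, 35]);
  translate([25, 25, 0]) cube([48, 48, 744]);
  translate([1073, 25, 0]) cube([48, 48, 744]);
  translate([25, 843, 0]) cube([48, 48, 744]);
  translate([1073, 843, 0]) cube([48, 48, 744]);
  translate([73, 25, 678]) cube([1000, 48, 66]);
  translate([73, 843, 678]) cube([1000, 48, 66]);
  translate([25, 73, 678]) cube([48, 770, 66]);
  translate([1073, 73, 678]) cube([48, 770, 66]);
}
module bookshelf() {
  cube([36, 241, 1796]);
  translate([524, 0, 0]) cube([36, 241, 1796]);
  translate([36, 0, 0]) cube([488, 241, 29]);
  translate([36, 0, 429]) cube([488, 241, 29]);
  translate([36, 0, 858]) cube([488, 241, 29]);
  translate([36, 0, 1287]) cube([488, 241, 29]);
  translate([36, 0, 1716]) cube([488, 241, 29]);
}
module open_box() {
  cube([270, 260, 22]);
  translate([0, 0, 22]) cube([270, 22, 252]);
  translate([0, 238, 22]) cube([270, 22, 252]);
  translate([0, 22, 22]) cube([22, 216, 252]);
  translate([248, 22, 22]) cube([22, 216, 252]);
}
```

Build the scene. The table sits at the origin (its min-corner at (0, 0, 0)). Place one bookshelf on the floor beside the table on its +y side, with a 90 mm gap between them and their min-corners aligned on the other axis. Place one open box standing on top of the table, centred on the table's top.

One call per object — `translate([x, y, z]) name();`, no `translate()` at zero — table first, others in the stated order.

table();
translate([0, 1006, 0]) bookshelf();
translate([438, 328, 779]) open_box();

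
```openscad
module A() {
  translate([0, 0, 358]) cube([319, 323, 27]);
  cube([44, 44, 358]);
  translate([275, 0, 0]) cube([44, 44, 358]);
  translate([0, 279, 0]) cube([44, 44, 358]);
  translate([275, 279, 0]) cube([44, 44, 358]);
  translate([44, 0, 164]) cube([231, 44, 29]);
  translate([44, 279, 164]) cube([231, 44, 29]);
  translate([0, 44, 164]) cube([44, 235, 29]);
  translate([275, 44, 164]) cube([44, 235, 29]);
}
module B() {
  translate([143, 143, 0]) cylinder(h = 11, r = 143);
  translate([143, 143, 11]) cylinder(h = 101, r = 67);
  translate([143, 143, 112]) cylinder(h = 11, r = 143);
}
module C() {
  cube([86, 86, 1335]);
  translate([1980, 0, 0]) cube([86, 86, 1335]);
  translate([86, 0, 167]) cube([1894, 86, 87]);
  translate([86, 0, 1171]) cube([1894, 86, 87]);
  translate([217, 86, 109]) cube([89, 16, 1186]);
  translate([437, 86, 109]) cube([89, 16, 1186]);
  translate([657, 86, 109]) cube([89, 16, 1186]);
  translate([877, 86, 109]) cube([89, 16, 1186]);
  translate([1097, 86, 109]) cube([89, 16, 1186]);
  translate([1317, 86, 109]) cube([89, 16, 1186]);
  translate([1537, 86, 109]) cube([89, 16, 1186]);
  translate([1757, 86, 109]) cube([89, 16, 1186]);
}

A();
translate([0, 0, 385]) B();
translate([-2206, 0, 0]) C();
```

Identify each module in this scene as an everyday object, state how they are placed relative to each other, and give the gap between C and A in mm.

A is a stool. B is a spool. C is a fence section. The spool is on top of the stool. The fence section is on the floor beside the stool on its −x side. The gap between the fence section and the stool is 140 mm.

The fence section's nearest face is 140 mm from the stool's −x face.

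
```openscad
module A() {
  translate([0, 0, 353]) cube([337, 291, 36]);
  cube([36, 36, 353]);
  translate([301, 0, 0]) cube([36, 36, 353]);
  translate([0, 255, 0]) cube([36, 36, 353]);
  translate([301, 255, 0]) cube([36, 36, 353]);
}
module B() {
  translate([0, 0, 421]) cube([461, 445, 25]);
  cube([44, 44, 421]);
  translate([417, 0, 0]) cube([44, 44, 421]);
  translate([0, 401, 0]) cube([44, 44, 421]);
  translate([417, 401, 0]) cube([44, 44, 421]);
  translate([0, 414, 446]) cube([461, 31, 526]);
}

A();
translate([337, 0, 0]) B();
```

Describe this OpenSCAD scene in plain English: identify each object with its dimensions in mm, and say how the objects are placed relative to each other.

A is a simple wooden stool: a rectangular seat 337 mm (x) by 291 mm (y), 36 mm thick, top face at z = 389 mm, on four square legs, each 36×36 mm in cross-section. The legs rest on z = 0, each flush with a corner of the seat.

B is a chair. The seat is a 461×445×25 mm slab with its top at z = 446 mm, on four 44×44 mm corner legs (flush with the seat edges, standing on z = 0). A flat backrest 31 mm thick, 526 mm tall, spans the full seat width and rises from the seat top along its +y edge, rear face flush with the rear of the seat.

The chair is against the stool's +x side, with their −y faces flush.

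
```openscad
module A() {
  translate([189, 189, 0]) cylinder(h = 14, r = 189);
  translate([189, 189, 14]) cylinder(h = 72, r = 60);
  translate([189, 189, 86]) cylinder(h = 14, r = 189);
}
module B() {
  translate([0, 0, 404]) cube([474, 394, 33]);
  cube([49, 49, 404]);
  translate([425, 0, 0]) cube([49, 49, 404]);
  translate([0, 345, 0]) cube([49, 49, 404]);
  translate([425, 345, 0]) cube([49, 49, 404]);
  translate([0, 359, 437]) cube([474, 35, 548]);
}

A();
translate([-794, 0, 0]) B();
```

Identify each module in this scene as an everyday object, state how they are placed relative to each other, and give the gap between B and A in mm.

The chair's nearest face is 320 mm from the spool's −x face.

A is a spool. B is a chair. The chair is on the floor beside the spool on its −x side. The gap between the chair and the spool is 320 mm.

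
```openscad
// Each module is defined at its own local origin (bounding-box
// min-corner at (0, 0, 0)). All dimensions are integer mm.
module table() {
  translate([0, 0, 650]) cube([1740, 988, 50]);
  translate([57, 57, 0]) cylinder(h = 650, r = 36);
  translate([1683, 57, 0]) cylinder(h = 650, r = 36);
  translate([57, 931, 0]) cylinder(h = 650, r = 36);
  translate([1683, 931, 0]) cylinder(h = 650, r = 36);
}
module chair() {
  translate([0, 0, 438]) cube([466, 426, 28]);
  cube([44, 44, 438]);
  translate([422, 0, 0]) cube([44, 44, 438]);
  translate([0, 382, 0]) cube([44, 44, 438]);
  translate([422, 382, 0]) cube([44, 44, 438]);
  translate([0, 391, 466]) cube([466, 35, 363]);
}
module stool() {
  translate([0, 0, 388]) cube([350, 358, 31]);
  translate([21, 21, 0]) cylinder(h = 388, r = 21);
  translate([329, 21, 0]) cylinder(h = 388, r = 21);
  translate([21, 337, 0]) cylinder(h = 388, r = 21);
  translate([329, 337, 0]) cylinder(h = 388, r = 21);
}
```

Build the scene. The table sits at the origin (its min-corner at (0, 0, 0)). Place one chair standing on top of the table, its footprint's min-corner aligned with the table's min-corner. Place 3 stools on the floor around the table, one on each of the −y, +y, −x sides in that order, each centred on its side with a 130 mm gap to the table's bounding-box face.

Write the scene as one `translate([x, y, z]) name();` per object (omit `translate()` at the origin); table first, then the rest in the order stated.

table();
translate([0, 0, 700]) chair();
translate([695, -488, 0]) stool();
translate([695, 1118, 0]) stool();
translate([-480, 315, 0]) stool();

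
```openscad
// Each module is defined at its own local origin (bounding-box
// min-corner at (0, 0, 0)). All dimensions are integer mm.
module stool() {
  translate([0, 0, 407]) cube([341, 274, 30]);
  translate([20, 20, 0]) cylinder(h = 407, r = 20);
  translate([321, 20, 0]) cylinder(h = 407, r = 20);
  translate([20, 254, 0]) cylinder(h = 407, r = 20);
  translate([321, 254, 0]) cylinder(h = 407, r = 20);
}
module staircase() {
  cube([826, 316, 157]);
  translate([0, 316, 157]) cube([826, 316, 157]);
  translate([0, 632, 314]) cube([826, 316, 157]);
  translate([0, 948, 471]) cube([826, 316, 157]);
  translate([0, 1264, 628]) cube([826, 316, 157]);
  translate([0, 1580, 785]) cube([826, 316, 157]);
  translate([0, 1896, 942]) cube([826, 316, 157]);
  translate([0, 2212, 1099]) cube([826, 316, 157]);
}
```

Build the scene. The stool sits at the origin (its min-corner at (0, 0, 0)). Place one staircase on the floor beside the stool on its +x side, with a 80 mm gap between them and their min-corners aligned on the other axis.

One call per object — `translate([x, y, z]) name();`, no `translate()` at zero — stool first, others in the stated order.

stool();
translate([421, 0, 0]) staircase();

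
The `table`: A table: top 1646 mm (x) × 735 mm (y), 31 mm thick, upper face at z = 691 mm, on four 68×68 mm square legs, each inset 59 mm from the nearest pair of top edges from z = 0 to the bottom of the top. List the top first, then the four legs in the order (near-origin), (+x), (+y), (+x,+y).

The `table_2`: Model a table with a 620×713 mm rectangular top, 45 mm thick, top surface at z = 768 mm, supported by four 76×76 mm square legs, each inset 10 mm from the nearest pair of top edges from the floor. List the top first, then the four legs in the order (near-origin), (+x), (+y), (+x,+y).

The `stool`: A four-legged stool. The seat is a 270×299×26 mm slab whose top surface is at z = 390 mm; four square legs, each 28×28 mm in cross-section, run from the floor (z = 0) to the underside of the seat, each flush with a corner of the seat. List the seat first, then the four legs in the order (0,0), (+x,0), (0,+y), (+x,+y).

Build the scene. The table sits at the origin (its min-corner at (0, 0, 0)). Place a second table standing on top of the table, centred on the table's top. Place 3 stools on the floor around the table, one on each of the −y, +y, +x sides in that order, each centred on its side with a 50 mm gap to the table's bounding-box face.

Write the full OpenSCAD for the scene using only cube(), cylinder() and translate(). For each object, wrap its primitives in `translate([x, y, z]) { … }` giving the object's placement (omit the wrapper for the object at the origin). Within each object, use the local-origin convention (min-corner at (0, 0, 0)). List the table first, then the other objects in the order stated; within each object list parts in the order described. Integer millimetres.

translate([0, 0, 660]) cube([1646, 735, 31]);
translate([59, 59, 0]) cube([68, 68, 660]);
translate([1519, 59, 0]) cube([68, 68, 660]);
translate([59, 608, 0]) cube([68, 68, 660]);
translate([1519, 608, 0]) cube([68, 68, 660]);
translate([513, 11, 691]) {
  translate([0, 0, 723]) cube([620, 713, 45]);
  translate([10, 10, 0]) cube([76, 76, 723]);
  translate([534, 10, 0]) cube([76, 76, 723]);
  translate([10, 627, 0]) cube([76, 76, 723]);
  translate([534, 627, 0]) cube([76, 76, 723]);
}
translate([688, -349, 0]) {
  translate([0, 0, 364]) cube([270, 299, 26]);
  cube([28, 28, 364]);
  translate([242, 0, 0]) cube([28, 28, 364]);
  translate([0, 271, 0]) cube([28, 28, 364]);
  translate([242, 271, 0]) cube([28, 28, 364]);
}
translate([688, 785, 0]) {
  translate([0, 0, 364]) cube([270, 299, 26]);
  cube([28, 28, 364]);
  translate([242, 0, 0]) cube([28, 28, 364]);
  translate([0, 271, 0]) cube([28, 28, 364]);
  translate([242, 271, 0]) cube([28, 28, 364]);
}
translate([1696, 218, 0]) {
  translate([0, 0, 364]) cube([270, 299, 26]);
  cube([28, 28, 364]);
  translate([242, 0, 0]) cube([28, 28, 364]);
  translate([0, 271, 0]) cube([28, 28, 364]);
  translate([242, 271, 0]) cube([28, 28, 364]);
}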